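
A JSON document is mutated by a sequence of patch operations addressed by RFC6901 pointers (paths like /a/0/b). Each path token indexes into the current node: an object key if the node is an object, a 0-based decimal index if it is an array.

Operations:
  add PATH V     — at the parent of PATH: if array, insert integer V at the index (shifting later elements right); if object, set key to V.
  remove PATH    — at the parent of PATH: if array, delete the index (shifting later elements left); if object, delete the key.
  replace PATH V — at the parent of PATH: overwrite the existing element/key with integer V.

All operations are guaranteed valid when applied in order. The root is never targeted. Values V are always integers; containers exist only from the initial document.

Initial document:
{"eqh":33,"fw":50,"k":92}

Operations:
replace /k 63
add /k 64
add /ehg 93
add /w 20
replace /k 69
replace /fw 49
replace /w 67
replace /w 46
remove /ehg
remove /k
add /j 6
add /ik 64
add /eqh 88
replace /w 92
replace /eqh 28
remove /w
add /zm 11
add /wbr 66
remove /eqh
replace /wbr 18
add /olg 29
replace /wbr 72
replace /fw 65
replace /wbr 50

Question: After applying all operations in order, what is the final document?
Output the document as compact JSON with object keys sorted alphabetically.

Answer: {"fw":65,"ik":64,"j":6,"olg":29,"wbr":50,"zm":11}

Derivation:
After op 1 (replace /k 63): {"eqh":33,"fw":50,"k":63}
After op 2 (add /k 64): {"eqh":33,"fw":50,"k":64}
After op 3 (add /ehg 93): {"ehg":93,"eqh":33,"fw":50,"k":64}
After op 4 (add /w 20): {"ehg":93,"eqh":33,"fw":50,"k":64,"w":20}
After op 5 (replace /k 69): {"ehg":93,"eqh":33,"fw":50,"k":69,"w":20}
After op 6 (replace /fw 49): {"ehg":93,"eqh":33,"fw":49,"k":69,"w":20}
After op 7 (replace /w 67): {"ehg":93,"eqh":33,"fw":49,"k":69,"w":67}
After op 8 (replace /w 46): {"ehg":93,"eqh":33,"fw":49,"k":69,"w":46}
After op 9 (remove /ehg): {"eqh":33,"fw":49,"k":69,"w":46}
After op 10 (remove /k): {"eqh":33,"fw":49,"w":46}
After op 11 (add /j 6): {"eqh":33,"fw":49,"j":6,"w":46}
After op 12 (add /ik 64): {"eqh":33,"fw":49,"ik":64,"j":6,"w":46}
After op 13 (add /eqh 88): {"eqh":88,"fw":49,"ik":64,"j":6,"w":46}
After op 14 (replace /w 92): {"eqh":88,"fw":49,"ik":64,"j":6,"w":92}
After op 15 (replace /eqh 28): {"eqh":28,"fw":49,"ik":64,"j":6,"w":92}
After op 16 (remove /w): {"eqh":28,"fw":49,"ik":64,"j":6}
After op 17 (add /zm 11): {"eqh":28,"fw":49,"ik":64,"j":6,"zm":11}
After op 18 (add /wbr 66): {"eqh":28,"fw":49,"ik":64,"j":6,"wbr":66,"zm":11}
After op 19 (remove /eqh): {"fw":49,"ik":64,"j":6,"wbr":66,"zm":11}
After op 20 (replace /wbr 18): {"fw":49,"ik":64,"j":6,"wbr":18,"zm":11}
After op 21 (add /olg 29): {"fw":49,"ik":64,"j":6,"olg":29,"wbr":18,"zm":11}
After op 22 (replace /wbr 72): {"fw":49,"ik":64,"j":6,"olg":29,"wbr":72,"zm":11}
After op 23 (replace /fw 65): {"fw":65,"ik":64,"j":6,"olg":29,"wbr":72,"zm":11}
After op 24 (replace /wbr 50): {"fw":65,"ik":64,"j":6,"olg":29,"wbr":50,"zm":11}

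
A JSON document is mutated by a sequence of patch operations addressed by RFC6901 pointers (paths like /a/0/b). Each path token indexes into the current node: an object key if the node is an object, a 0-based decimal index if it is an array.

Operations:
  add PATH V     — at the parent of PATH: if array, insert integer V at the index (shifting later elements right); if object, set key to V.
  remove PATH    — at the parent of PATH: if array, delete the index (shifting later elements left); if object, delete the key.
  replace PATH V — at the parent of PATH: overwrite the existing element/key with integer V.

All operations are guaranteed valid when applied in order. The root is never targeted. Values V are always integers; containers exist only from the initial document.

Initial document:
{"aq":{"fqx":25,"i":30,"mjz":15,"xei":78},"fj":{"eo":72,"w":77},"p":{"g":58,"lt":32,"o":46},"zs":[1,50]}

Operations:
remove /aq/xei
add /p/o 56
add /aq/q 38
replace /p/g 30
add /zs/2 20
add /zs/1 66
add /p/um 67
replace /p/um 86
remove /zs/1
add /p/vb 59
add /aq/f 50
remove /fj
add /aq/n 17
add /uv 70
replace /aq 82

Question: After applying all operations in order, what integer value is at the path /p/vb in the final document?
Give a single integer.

After op 1 (remove /aq/xei): {"aq":{"fqx":25,"i":30,"mjz":15},"fj":{"eo":72,"w":77},"p":{"g":58,"lt":32,"o":46},"zs":[1,50]}
After op 2 (add /p/o 56): {"aq":{"fqx":25,"i":30,"mjz":15},"fj":{"eo":72,"w":77},"p":{"g":58,"lt":32,"o":56},"zs":[1,50]}
After op 3 (add /aq/q 38): {"aq":{"fqx":25,"i":30,"mjz":15,"q":38},"fj":{"eo":72,"w":77},"p":{"g":58,"lt":32,"o":56},"zs":[1,50]}
After op 4 (replace /p/g 30): {"aq":{"fqx":25,"i":30,"mjz":15,"q":38},"fj":{"eo":72,"w":77},"p":{"g":30,"lt":32,"o":56},"zs":[1,50]}
After op 5 (add /zs/2 20): {"aq":{"fqx":25,"i":30,"mjz":15,"q":38},"fj":{"eo":72,"w":77},"p":{"g":30,"lt":32,"o":56},"zs":[1,50,20]}
After op 6 (add /zs/1 66): {"aq":{"fqx":25,"i":30,"mjz":15,"q":38},"fj":{"eo":72,"w":77},"p":{"g":30,"lt":32,"o":56},"zs":[1,66,50,20]}
After op 7 (add /p/um 67): {"aq":{"fqx":25,"i":30,"mjz":15,"q":38},"fj":{"eo":72,"w":77},"p":{"g":30,"lt":32,"o":56,"um":67},"zs":[1,66,50,20]}
After op 8 (replace /p/um 86): {"aq":{"fqx":25,"i":30,"mjz":15,"q":38},"fj":{"eo":72,"w":77},"p":{"g":30,"lt":32,"o":56,"um":86},"zs":[1,66,50,20]}
After op 9 (remove /zs/1): {"aq":{"fqx":25,"i":30,"mjz":15,"q":38},"fj":{"eo":72,"w":77},"p":{"g":30,"lt":32,"o":56,"um":86},"zs":[1,50,20]}
After op 10 (add /p/vb 59): {"aq":{"fqx":25,"i":30,"mjz":15,"q":38},"fj":{"eo":72,"w":77},"p":{"g":30,"lt":32,"o":56,"um":86,"vb":59},"zs":[1,50,20]}
After op 11 (add /aq/f 50): {"aq":{"f":50,"fqx":25,"i":30,"mjz":15,"q":38},"fj":{"eo":72,"w":77},"p":{"g":30,"lt":32,"o":56,"um":86,"vb":59},"zs":[1,50,20]}
After op 12 (remove /fj): {"aq":{"f":50,"fqx":25,"i":30,"mjz":15,"q":38},"p":{"g":30,"lt":32,"o":56,"um":86,"vb":59},"zs":[1,50,20]}
After op 13 (add /aq/n 17): {"aq":{"f":50,"fqx":25,"i":30,"mjz":15,"n":17,"q":38},"p":{"g":30,"lt":32,"o":56,"um":86,"vb":59},"zs":[1,50,20]}
After op 14 (add /uv 70): {"aq":{"f":50,"fqx":25,"i":30,"mjz":15,"n":17,"q":38},"p":{"g":30,"lt":32,"o":56,"um":86,"vb":59},"uv":70,"zs":[1,50,20]}
After op 15 (replace /aq 82): {"aq":82,"p":{"g":30,"lt":32,"o":56,"um":86,"vb":59},"uv":70,"zs":[1,50,20]}
Value at /p/vb: 59

Answer: 59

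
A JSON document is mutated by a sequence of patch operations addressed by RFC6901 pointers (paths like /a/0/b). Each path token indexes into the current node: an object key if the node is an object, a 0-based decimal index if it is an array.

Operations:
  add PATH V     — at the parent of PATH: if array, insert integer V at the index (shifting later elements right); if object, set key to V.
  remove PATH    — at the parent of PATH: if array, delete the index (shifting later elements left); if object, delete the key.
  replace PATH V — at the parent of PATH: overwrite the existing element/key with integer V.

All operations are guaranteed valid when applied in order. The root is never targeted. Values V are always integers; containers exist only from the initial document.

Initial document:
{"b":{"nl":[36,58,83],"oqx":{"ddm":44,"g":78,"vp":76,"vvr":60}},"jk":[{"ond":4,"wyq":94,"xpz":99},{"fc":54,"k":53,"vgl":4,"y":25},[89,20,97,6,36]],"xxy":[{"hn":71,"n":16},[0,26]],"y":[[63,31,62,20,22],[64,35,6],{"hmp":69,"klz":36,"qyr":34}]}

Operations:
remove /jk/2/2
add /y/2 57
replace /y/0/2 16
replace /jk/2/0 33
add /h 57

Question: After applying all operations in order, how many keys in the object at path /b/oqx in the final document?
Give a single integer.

Answer: 4

Derivation:
After op 1 (remove /jk/2/2): {"b":{"nl":[36,58,83],"oqx":{"ddm":44,"g":78,"vp":76,"vvr":60}},"jk":[{"ond":4,"wyq":94,"xpz":99},{"fc":54,"k":53,"vgl":4,"y":25},[89,20,6,36]],"xxy":[{"hn":71,"n":16},[0,26]],"y":[[63,31,62,20,22],[64,35,6],{"hmp":69,"klz":36,"qyr":34}]}
After op 2 (add /y/2 57): {"b":{"nl":[36,58,83],"oqx":{"ddm":44,"g":78,"vp":76,"vvr":60}},"jk":[{"ond":4,"wyq":94,"xpz":99},{"fc":54,"k":53,"vgl":4,"y":25},[89,20,6,36]],"xxy":[{"hn":71,"n":16},[0,26]],"y":[[63,31,62,20,22],[64,35,6],57,{"hmp":69,"klz":36,"qyr":34}]}
After op 3 (replace /y/0/2 16): {"b":{"nl":[36,58,83],"oqx":{"ddm":44,"g":78,"vp":76,"vvr":60}},"jk":[{"ond":4,"wyq":94,"xpz":99},{"fc":54,"k":53,"vgl":4,"y":25},[89,20,6,36]],"xxy":[{"hn":71,"n":16},[0,26]],"y":[[63,31,16,20,22],[64,35,6],57,{"hmp":69,"klz":36,"qyr":34}]}
After op 4 (replace /jk/2/0 33): {"b":{"nl":[36,58,83],"oqx":{"ddm":44,"g":78,"vp":76,"vvr":60}},"jk":[{"ond":4,"wyq":94,"xpz":99},{"fc":54,"k":53,"vgl":4,"y":25},[33,20,6,36]],"xxy":[{"hn":71,"n":16},[0,26]],"y":[[63,31,16,20,22],[64,35,6],57,{"hmp":69,"klz":36,"qyr":34}]}
After op 5 (add /h 57): {"b":{"nl":[36,58,83],"oqx":{"ddm":44,"g":78,"vp":76,"vvr":60}},"h":57,"jk":[{"ond":4,"wyq":94,"xpz":99},{"fc":54,"k":53,"vgl":4,"y":25},[33,20,6,36]],"xxy":[{"hn":71,"n":16},[0,26]],"y":[[63,31,16,20,22],[64,35,6],57,{"hmp":69,"klz":36,"qyr":34}]}
Size at path /b/oqx: 4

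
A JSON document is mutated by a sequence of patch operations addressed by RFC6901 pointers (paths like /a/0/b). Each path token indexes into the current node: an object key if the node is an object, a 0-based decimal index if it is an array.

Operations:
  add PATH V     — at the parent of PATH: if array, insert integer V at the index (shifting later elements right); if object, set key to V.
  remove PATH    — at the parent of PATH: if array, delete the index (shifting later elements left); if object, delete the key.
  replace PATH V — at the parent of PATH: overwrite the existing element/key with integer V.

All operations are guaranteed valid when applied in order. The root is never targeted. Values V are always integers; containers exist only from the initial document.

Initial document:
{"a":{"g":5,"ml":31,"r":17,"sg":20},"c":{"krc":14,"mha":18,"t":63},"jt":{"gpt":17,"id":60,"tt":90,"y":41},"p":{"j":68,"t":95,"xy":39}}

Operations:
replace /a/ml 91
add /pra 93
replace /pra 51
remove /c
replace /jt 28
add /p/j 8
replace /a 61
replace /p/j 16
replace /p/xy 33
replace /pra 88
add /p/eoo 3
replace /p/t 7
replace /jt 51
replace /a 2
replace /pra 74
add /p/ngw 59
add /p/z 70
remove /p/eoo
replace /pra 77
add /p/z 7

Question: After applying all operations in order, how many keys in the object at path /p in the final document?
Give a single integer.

After op 1 (replace /a/ml 91): {"a":{"g":5,"ml":91,"r":17,"sg":20},"c":{"krc":14,"mha":18,"t":63},"jt":{"gpt":17,"id":60,"tt":90,"y":41},"p":{"j":68,"t":95,"xy":39}}
After op 2 (add /pra 93): {"a":{"g":5,"ml":91,"r":17,"sg":20},"c":{"krc":14,"mha":18,"t":63},"jt":{"gpt":17,"id":60,"tt":90,"y":41},"p":{"j":68,"t":95,"xy":39},"pra":93}
After op 3 (replace /pra 51): {"a":{"g":5,"ml":91,"r":17,"sg":20},"c":{"krc":14,"mha":18,"t":63},"jt":{"gpt":17,"id":60,"tt":90,"y":41},"p":{"j":68,"t":95,"xy":39},"pra":51}
After op 4 (remove /c): {"a":{"g":5,"ml":91,"r":17,"sg":20},"jt":{"gpt":17,"id":60,"tt":90,"y":41},"p":{"j":68,"t":95,"xy":39},"pra":51}
After op 5 (replace /jt 28): {"a":{"g":5,"ml":91,"r":17,"sg":20},"jt":28,"p":{"j":68,"t":95,"xy":39},"pra":51}
After op 6 (add /p/j 8): {"a":{"g":5,"ml":91,"r":17,"sg":20},"jt":28,"p":{"j":8,"t":95,"xy":39},"pra":51}
After op 7 (replace /a 61): {"a":61,"jt":28,"p":{"j":8,"t":95,"xy":39},"pra":51}
After op 8 (replace /p/j 16): {"a":61,"jt":28,"p":{"j":16,"t":95,"xy":39},"pra":51}
After op 9 (replace /p/xy 33): {"a":61,"jt":28,"p":{"j":16,"t":95,"xy":33},"pra":51}
After op 10 (replace /pra 88): {"a":61,"jt":28,"p":{"j":16,"t":95,"xy":33},"pra":88}
After op 11 (add /p/eoo 3): {"a":61,"jt":28,"p":{"eoo":3,"j":16,"t":95,"xy":33},"pra":88}
After op 12 (replace /p/t 7): {"a":61,"jt":28,"p":{"eoo":3,"j":16,"t":7,"xy":33},"pra":88}
After op 13 (replace /jt 51): {"a":61,"jt":51,"p":{"eoo":3,"j":16,"t":7,"xy":33},"pra":88}
After op 14 (replace /a 2): {"a":2,"jt":51,"p":{"eoo":3,"j":16,"t":7,"xy":33},"pra":88}
After op 15 (replace /pra 74): {"a":2,"jt":51,"p":{"eoo":3,"j":16,"t":7,"xy":33},"pra":74}
After op 16 (add /p/ngw 59): {"a":2,"jt":51,"p":{"eoo":3,"j":16,"ngw":59,"t":7,"xy":33},"pra":74}
After op 17 (add /p/z 70): {"a":2,"jt":51,"p":{"eoo":3,"j":16,"ngw":59,"t":7,"xy":33,"z":70},"pra":74}
After op 18 (remove /p/eoo): {"a":2,"jt":51,"p":{"j":16,"ngw":59,"t":7,"xy":33,"z":70},"pra":74}
After op 19 (replace /pra 77): {"a":2,"jt":51,"p":{"j":16,"ngw":59,"t":7,"xy":33,"z":70},"pra":77}
After op 20 (add /p/z 7): {"a":2,"jt":51,"p":{"j":16,"ngw":59,"t":7,"xy":33,"z":7},"pra":77}
Size at path /p: 5

Answer: 5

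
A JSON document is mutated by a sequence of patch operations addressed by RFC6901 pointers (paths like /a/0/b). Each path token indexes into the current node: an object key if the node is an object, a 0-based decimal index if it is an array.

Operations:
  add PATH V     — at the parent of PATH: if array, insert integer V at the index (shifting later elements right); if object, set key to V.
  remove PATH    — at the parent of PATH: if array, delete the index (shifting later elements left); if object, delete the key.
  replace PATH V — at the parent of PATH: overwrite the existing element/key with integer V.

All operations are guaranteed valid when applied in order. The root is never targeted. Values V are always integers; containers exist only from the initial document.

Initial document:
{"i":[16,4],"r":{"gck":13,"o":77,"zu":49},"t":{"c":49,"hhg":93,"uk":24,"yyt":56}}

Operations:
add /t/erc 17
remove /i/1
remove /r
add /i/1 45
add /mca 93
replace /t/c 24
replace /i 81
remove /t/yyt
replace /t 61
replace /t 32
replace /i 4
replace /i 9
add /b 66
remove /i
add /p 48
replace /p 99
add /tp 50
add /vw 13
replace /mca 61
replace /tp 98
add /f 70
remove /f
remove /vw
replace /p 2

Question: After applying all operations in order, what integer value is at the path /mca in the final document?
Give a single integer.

Answer: 61

Derivation:
After op 1 (add /t/erc 17): {"i":[16,4],"r":{"gck":13,"o":77,"zu":49},"t":{"c":49,"erc":17,"hhg":93,"uk":24,"yyt":56}}
After op 2 (remove /i/1): {"i":[16],"r":{"gck":13,"o":77,"zu":49},"t":{"c":49,"erc":17,"hhg":93,"uk":24,"yyt":56}}
After op 3 (remove /r): {"i":[16],"t":{"c":49,"erc":17,"hhg":93,"uk":24,"yyt":56}}
After op 4 (add /i/1 45): {"i":[16,45],"t":{"c":49,"erc":17,"hhg":93,"uk":24,"yyt":56}}
After op 5 (add /mca 93): {"i":[16,45],"mca":93,"t":{"c":49,"erc":17,"hhg":93,"uk":24,"yyt":56}}
After op 6 (replace /t/c 24): {"i":[16,45],"mca":93,"t":{"c":24,"erc":17,"hhg":93,"uk":24,"yyt":56}}
After op 7 (replace /i 81): {"i":81,"mca":93,"t":{"c":24,"erc":17,"hhg":93,"uk":24,"yyt":56}}
After op 8 (remove /t/yyt): {"i":81,"mca":93,"t":{"c":24,"erc":17,"hhg":93,"uk":24}}
After op 9 (replace /t 61): {"i":81,"mca":93,"t":61}
After op 10 (replace /t 32): {"i":81,"mca":93,"t":32}
After op 11 (replace /i 4): {"i":4,"mca":93,"t":32}
After op 12 (replace /i 9): {"i":9,"mca":93,"t":32}
After op 13 (add /b 66): {"b":66,"i":9,"mca":93,"t":32}
After op 14 (remove /i): {"b":66,"mca":93,"t":32}
After op 15 (add /p 48): {"b":66,"mca":93,"p":48,"t":32}
After op 16 (replace /p 99): {"b":66,"mca":93,"p":99,"t":32}
After op 17 (add /tp 50): {"b":66,"mca":93,"p":99,"t":32,"tp":50}
After op 18 (add /vw 13): {"b":66,"mca":93,"p":99,"t":32,"tp":50,"vw":13}
After op 19 (replace /mca 61): {"b":66,"mca":61,"p":99,"t":32,"tp":50,"vw":13}
After op 20 (replace /tp 98): {"b":66,"mca":61,"p":99,"t":32,"tp":98,"vw":13}
After op 21 (add /f 70): {"b":66,"f":70,"mca":61,"p":99,"t":32,"tp":98,"vw":13}
After op 22 (remove /f): {"b":66,"mca":61,"p":99,"t":32,"tp":98,"vw":13}
After op 23 (remove /vw): {"b":66,"mca":61,"p":99,"t":32,"tp":98}
After op 24 (replace /p 2): {"b":66,"mca":61,"p":2,"t":32,"tp":98}
Value at /mca: 61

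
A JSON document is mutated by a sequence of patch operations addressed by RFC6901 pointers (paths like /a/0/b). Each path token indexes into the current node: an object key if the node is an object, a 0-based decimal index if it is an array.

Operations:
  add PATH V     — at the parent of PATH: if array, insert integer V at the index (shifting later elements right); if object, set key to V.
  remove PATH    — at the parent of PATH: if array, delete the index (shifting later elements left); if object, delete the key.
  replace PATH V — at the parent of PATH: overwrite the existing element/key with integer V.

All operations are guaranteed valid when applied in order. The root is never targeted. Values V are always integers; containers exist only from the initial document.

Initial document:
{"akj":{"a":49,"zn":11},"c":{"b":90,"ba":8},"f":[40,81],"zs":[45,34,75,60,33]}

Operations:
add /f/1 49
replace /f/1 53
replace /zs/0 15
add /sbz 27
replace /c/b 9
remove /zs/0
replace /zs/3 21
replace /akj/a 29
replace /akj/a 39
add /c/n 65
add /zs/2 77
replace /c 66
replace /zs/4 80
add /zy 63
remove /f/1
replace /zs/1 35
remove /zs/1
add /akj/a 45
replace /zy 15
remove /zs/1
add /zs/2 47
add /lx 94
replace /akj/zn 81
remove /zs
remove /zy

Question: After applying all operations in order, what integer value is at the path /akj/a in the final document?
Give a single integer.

Answer: 45

Derivation:
After op 1 (add /f/1 49): {"akj":{"a":49,"zn":11},"c":{"b":90,"ba":8},"f":[40,49,81],"zs":[45,34,75,60,33]}
After op 2 (replace /f/1 53): {"akj":{"a":49,"zn":11},"c":{"b":90,"ba":8},"f":[40,53,81],"zs":[45,34,75,60,33]}
After op 3 (replace /zs/0 15): {"akj":{"a":49,"zn":11},"c":{"b":90,"ba":8},"f":[40,53,81],"zs":[15,34,75,60,33]}
After op 4 (add /sbz 27): {"akj":{"a":49,"zn":11},"c":{"b":90,"ba":8},"f":[40,53,81],"sbz":27,"zs":[15,34,75,60,33]}
After op 5 (replace /c/b 9): {"akj":{"a":49,"zn":11},"c":{"b":9,"ba":8},"f":[40,53,81],"sbz":27,"zs":[15,34,75,60,33]}
After op 6 (remove /zs/0): {"akj":{"a":49,"zn":11},"c":{"b":9,"ba":8},"f":[40,53,81],"sbz":27,"zs":[34,75,60,33]}
After op 7 (replace /zs/3 21): {"akj":{"a":49,"zn":11},"c":{"b":9,"ba":8},"f":[40,53,81],"sbz":27,"zs":[34,75,60,21]}
After op 8 (replace /akj/a 29): {"akj":{"a":29,"zn":11},"c":{"b":9,"ba":8},"f":[40,53,81],"sbz":27,"zs":[34,75,60,21]}
After op 9 (replace /akj/a 39): {"akj":{"a":39,"zn":11},"c":{"b":9,"ba":8},"f":[40,53,81],"sbz":27,"zs":[34,75,60,21]}
After op 10 (add /c/n 65): {"akj":{"a":39,"zn":11},"c":{"b":9,"ba":8,"n":65},"f":[40,53,81],"sbz":27,"zs":[34,75,60,21]}
After op 11 (add /zs/2 77): {"akj":{"a":39,"zn":11},"c":{"b":9,"ba":8,"n":65},"f":[40,53,81],"sbz":27,"zs":[34,75,77,60,21]}
After op 12 (replace /c 66): {"akj":{"a":39,"zn":11},"c":66,"f":[40,53,81],"sbz":27,"zs":[34,75,77,60,21]}
After op 13 (replace /zs/4 80): {"akj":{"a":39,"zn":11},"c":66,"f":[40,53,81],"sbz":27,"zs":[34,75,77,60,80]}
After op 14 (add /zy 63): {"akj":{"a":39,"zn":11},"c":66,"f":[40,53,81],"sbz":27,"zs":[34,75,77,60,80],"zy":63}
After op 15 (remove /f/1): {"akj":{"a":39,"zn":11},"c":66,"f":[40,81],"sbz":27,"zs":[34,75,77,60,80],"zy":63}
After op 16 (replace /zs/1 35): {"akj":{"a":39,"zn":11},"c":66,"f":[40,81],"sbz":27,"zs":[34,35,77,60,80],"zy":63}
After op 17 (remove /zs/1): {"akj":{"a":39,"zn":11},"c":66,"f":[40,81],"sbz":27,"zs":[34,77,60,80],"zy":63}
After op 18 (add /akj/a 45): {"akj":{"a":45,"zn":11},"c":66,"f":[40,81],"sbz":27,"zs":[34,77,60,80],"zy":63}
After op 19 (replace /zy 15): {"akj":{"a":45,"zn":11},"c":66,"f":[40,81],"sbz":27,"zs":[34,77,60,80],"zy":15}
After op 20 (remove /zs/1): {"akj":{"a":45,"zn":11},"c":66,"f":[40,81],"sbz":27,"zs":[34,60,80],"zy":15}
After op 21 (add /zs/2 47): {"akj":{"a":45,"zn":11},"c":66,"f":[40,81],"sbz":27,"zs":[34,60,47,80],"zy":15}
After op 22 (add /lx 94): {"akj":{"a":45,"zn":11},"c":66,"f":[40,81],"lx":94,"sbz":27,"zs":[34,60,47,80],"zy":15}
After op 23 (replace /akj/zn 81): {"akj":{"a":45,"zn":81},"c":66,"f":[40,81],"lx":94,"sbz":27,"zs":[34,60,47,80],"zy":15}
After op 24 (remove /zs): {"akj":{"a":45,"zn":81},"c":66,"f":[40,81],"lx":94,"sbz":27,"zy":15}
After op 25 (remove /zy): {"akj":{"a":45,"zn":81},"c":66,"f":[40,81],"lx":94,"sbz":27}
Value at /akj/a: 45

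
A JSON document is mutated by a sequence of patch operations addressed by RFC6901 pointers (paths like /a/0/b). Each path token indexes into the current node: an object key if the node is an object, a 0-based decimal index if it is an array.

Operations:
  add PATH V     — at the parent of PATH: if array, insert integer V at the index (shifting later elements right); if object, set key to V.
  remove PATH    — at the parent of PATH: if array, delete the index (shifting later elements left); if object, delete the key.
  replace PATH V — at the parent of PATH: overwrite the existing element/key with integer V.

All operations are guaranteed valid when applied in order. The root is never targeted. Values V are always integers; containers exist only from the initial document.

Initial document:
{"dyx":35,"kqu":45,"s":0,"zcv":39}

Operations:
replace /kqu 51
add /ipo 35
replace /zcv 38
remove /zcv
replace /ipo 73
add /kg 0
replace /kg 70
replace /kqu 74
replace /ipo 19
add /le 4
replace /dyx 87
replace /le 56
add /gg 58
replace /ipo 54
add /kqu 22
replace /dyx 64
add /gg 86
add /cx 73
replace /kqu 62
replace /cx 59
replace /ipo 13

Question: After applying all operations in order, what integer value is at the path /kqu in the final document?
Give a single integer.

After op 1 (replace /kqu 51): {"dyx":35,"kqu":51,"s":0,"zcv":39}
After op 2 (add /ipo 35): {"dyx":35,"ipo":35,"kqu":51,"s":0,"zcv":39}
After op 3 (replace /zcv 38): {"dyx":35,"ipo":35,"kqu":51,"s":0,"zcv":38}
After op 4 (remove /zcv): {"dyx":35,"ipo":35,"kqu":51,"s":0}
After op 5 (replace /ipo 73): {"dyx":35,"ipo":73,"kqu":51,"s":0}
After op 6 (add /kg 0): {"dyx":35,"ipo":73,"kg":0,"kqu":51,"s":0}
After op 7 (replace /kg 70): {"dyx":35,"ipo":73,"kg":70,"kqu":51,"s":0}
After op 8 (replace /kqu 74): {"dyx":35,"ipo":73,"kg":70,"kqu":74,"s":0}
After op 9 (replace /ipo 19): {"dyx":35,"ipo":19,"kg":70,"kqu":74,"s":0}
After op 10 (add /le 4): {"dyx":35,"ipo":19,"kg":70,"kqu":74,"le":4,"s":0}
After op 11 (replace /dyx 87): {"dyx":87,"ipo":19,"kg":70,"kqu":74,"le":4,"s":0}
After op 12 (replace /le 56): {"dyx":87,"ipo":19,"kg":70,"kqu":74,"le":56,"s":0}
After op 13 (add /gg 58): {"dyx":87,"gg":58,"ipo":19,"kg":70,"kqu":74,"le":56,"s":0}
After op 14 (replace /ipo 54): {"dyx":87,"gg":58,"ipo":54,"kg":70,"kqu":74,"le":56,"s":0}
After op 15 (add /kqu 22): {"dyx":87,"gg":58,"ipo":54,"kg":70,"kqu":22,"le":56,"s":0}
After op 16 (replace /dyx 64): {"dyx":64,"gg":58,"ipo":54,"kg":70,"kqu":22,"le":56,"s":0}
After op 17 (add /gg 86): {"dyx":64,"gg":86,"ipo":54,"kg":70,"kqu":22,"le":56,"s":0}
After op 18 (add /cx 73): {"cx":73,"dyx":64,"gg":86,"ipo":54,"kg":70,"kqu":22,"le":56,"s":0}
After op 19 (replace /kqu 62): {"cx":73,"dyx":64,"gg":86,"ipo":54,"kg":70,"kqu":62,"le":56,"s":0}
After op 20 (replace /cx 59): {"cx":59,"dyx":64,"gg":86,"ipo":54,"kg":70,"kqu":62,"le":56,"s":0}
After op 21 (replace /ipo 13): {"cx":59,"dyx":64,"gg":86,"ipo":13,"kg":70,"kqu":62,"le":56,"s":0}
Value at /kqu: 62

Answer: 62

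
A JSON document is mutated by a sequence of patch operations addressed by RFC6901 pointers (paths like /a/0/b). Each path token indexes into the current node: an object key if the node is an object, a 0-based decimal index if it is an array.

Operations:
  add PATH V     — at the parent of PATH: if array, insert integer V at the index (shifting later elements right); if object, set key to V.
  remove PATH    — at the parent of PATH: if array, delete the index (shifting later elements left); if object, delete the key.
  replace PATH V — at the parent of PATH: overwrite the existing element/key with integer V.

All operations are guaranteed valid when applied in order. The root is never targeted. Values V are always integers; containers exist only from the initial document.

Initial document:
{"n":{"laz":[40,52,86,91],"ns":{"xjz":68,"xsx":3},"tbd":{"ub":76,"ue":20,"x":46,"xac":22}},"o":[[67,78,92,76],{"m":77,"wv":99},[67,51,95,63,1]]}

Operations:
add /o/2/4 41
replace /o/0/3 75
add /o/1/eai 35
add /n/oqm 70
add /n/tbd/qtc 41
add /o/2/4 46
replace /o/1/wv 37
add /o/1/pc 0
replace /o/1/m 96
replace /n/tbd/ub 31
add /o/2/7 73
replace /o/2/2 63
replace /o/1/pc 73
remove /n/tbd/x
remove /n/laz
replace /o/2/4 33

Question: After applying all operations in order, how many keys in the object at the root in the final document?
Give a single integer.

Answer: 2

Derivation:
After op 1 (add /o/2/4 41): {"n":{"laz":[40,52,86,91],"ns":{"xjz":68,"xsx":3},"tbd":{"ub":76,"ue":20,"x":46,"xac":22}},"o":[[67,78,92,76],{"m":77,"wv":99},[67,51,95,63,41,1]]}
After op 2 (replace /o/0/3 75): {"n":{"laz":[40,52,86,91],"ns":{"xjz":68,"xsx":3},"tbd":{"ub":76,"ue":20,"x":46,"xac":22}},"o":[[67,78,92,75],{"m":77,"wv":99},[67,51,95,63,41,1]]}
After op 3 (add /o/1/eai 35): {"n":{"laz":[40,52,86,91],"ns":{"xjz":68,"xsx":3},"tbd":{"ub":76,"ue":20,"x":46,"xac":22}},"o":[[67,78,92,75],{"eai":35,"m":77,"wv":99},[67,51,95,63,41,1]]}
After op 4 (add /n/oqm 70): {"n":{"laz":[40,52,86,91],"ns":{"xjz":68,"xsx":3},"oqm":70,"tbd":{"ub":76,"ue":20,"x":46,"xac":22}},"o":[[67,78,92,75],{"eai":35,"m":77,"wv":99},[67,51,95,63,41,1]]}
After op 5 (add /n/tbd/qtc 41): {"n":{"laz":[40,52,86,91],"ns":{"xjz":68,"xsx":3},"oqm":70,"tbd":{"qtc":41,"ub":76,"ue":20,"x":46,"xac":22}},"o":[[67,78,92,75],{"eai":35,"m":77,"wv":99},[67,51,95,63,41,1]]}
After op 6 (add /o/2/4 46): {"n":{"laz":[40,52,86,91],"ns":{"xjz":68,"xsx":3},"oqm":70,"tbd":{"qtc":41,"ub":76,"ue":20,"x":46,"xac":22}},"o":[[67,78,92,75],{"eai":35,"m":77,"wv":99},[67,51,95,63,46,41,1]]}
After op 7 (replace /o/1/wv 37): {"n":{"laz":[40,52,86,91],"ns":{"xjz":68,"xsx":3},"oqm":70,"tbd":{"qtc":41,"ub":76,"ue":20,"x":46,"xac":22}},"o":[[67,78,92,75],{"eai":35,"m":77,"wv":37},[67,51,95,63,46,41,1]]}
After op 8 (add /o/1/pc 0): {"n":{"laz":[40,52,86,91],"ns":{"xjz":68,"xsx":3},"oqm":70,"tbd":{"qtc":41,"ub":76,"ue":20,"x":46,"xac":22}},"o":[[67,78,92,75],{"eai":35,"m":77,"pc":0,"wv":37},[67,51,95,63,46,41,1]]}
After op 9 (replace /o/1/m 96): {"n":{"laz":[40,52,86,91],"ns":{"xjz":68,"xsx":3},"oqm":70,"tbd":{"qtc":41,"ub":76,"ue":20,"x":46,"xac":22}},"o":[[67,78,92,75],{"eai":35,"m":96,"pc":0,"wv":37},[67,51,95,63,46,41,1]]}
After op 10 (replace /n/tbd/ub 31): {"n":{"laz":[40,52,86,91],"ns":{"xjz":68,"xsx":3},"oqm":70,"tbd":{"qtc":41,"ub":31,"ue":20,"x":46,"xac":22}},"o":[[67,78,92,75],{"eai":35,"m":96,"pc":0,"wv":37},[67,51,95,63,46,41,1]]}
After op 11 (add /o/2/7 73): {"n":{"laz":[40,52,86,91],"ns":{"xjz":68,"xsx":3},"oqm":70,"tbd":{"qtc":41,"ub":31,"ue":20,"x":46,"xac":22}},"o":[[67,78,92,75],{"eai":35,"m":96,"pc":0,"wv":37},[67,51,95,63,46,41,1,73]]}
After op 12 (replace /o/2/2 63): {"n":{"laz":[40,52,86,91],"ns":{"xjz":68,"xsx":3},"oqm":70,"tbd":{"qtc":41,"ub":31,"ue":20,"x":46,"xac":22}},"o":[[67,78,92,75],{"eai":35,"m":96,"pc":0,"wv":37},[67,51,63,63,46,41,1,73]]}
After op 13 (replace /o/1/pc 73): {"n":{"laz":[40,52,86,91],"ns":{"xjz":68,"xsx":3},"oqm":70,"tbd":{"qtc":41,"ub":31,"ue":20,"x":46,"xac":22}},"o":[[67,78,92,75],{"eai":35,"m":96,"pc":73,"wv":37},[67,51,63,63,46,41,1,73]]}
After op 14 (remove /n/tbd/x): {"n":{"laz":[40,52,86,91],"ns":{"xjz":68,"xsx":3},"oqm":70,"tbd":{"qtc":41,"ub":31,"ue":20,"xac":22}},"o":[[67,78,92,75],{"eai":35,"m":96,"pc":73,"wv":37},[67,51,63,63,46,41,1,73]]}
After op 15 (remove /n/laz): {"n":{"ns":{"xjz":68,"xsx":3},"oqm":70,"tbd":{"qtc":41,"ub":31,"ue":20,"xac":22}},"o":[[67,78,92,75],{"eai":35,"m":96,"pc":73,"wv":37},[67,51,63,63,46,41,1,73]]}
After op 16 (replace /o/2/4 33): {"n":{"ns":{"xjz":68,"xsx":3},"oqm":70,"tbd":{"qtc":41,"ub":31,"ue":20,"xac":22}},"o":[[67,78,92,75],{"eai":35,"m":96,"pc":73,"wv":37},[67,51,63,63,33,41,1,73]]}
Size at the root: 2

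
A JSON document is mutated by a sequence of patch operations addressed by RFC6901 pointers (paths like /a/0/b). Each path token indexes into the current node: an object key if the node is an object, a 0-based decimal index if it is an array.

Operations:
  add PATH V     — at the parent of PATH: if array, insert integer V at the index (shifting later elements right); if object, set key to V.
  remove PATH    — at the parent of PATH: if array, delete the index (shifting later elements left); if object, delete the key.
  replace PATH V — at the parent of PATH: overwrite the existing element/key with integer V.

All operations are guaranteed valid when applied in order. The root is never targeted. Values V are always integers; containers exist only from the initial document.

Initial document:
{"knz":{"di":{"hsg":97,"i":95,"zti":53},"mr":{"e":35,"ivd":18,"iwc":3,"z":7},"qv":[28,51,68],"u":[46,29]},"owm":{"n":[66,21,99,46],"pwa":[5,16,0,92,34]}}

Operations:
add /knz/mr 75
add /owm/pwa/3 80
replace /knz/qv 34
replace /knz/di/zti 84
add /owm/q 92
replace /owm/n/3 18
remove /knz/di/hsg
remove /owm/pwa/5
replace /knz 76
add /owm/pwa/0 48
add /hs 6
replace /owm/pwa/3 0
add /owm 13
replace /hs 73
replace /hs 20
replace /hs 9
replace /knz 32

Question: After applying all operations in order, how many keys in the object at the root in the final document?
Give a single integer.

After op 1 (add /knz/mr 75): {"knz":{"di":{"hsg":97,"i":95,"zti":53},"mr":75,"qv":[28,51,68],"u":[46,29]},"owm":{"n":[66,21,99,46],"pwa":[5,16,0,92,34]}}
After op 2 (add /owm/pwa/3 80): {"knz":{"di":{"hsg":97,"i":95,"zti":53},"mr":75,"qv":[28,51,68],"u":[46,29]},"owm":{"n":[66,21,99,46],"pwa":[5,16,0,80,92,34]}}
After op 3 (replace /knz/qv 34): {"knz":{"di":{"hsg":97,"i":95,"zti":53},"mr":75,"qv":34,"u":[46,29]},"owm":{"n":[66,21,99,46],"pwa":[5,16,0,80,92,34]}}
After op 4 (replace /knz/di/zti 84): {"knz":{"di":{"hsg":97,"i":95,"zti":84},"mr":75,"qv":34,"u":[46,29]},"owm":{"n":[66,21,99,46],"pwa":[5,16,0,80,92,34]}}
After op 5 (add /owm/q 92): {"knz":{"di":{"hsg":97,"i":95,"zti":84},"mr":75,"qv":34,"u":[46,29]},"owm":{"n":[66,21,99,46],"pwa":[5,16,0,80,92,34],"q":92}}
After op 6 (replace /owm/n/3 18): {"knz":{"di":{"hsg":97,"i":95,"zti":84},"mr":75,"qv":34,"u":[46,29]},"owm":{"n":[66,21,99,18],"pwa":[5,16,0,80,92,34],"q":92}}
After op 7 (remove /knz/di/hsg): {"knz":{"di":{"i":95,"zti":84},"mr":75,"qv":34,"u":[46,29]},"owm":{"n":[66,21,99,18],"pwa":[5,16,0,80,92,34],"q":92}}
After op 8 (remove /owm/pwa/5): {"knz":{"di":{"i":95,"zti":84},"mr":75,"qv":34,"u":[46,29]},"owm":{"n":[66,21,99,18],"pwa":[5,16,0,80,92],"q":92}}
After op 9 (replace /knz 76): {"knz":76,"owm":{"n":[66,21,99,18],"pwa":[5,16,0,80,92],"q":92}}
After op 10 (add /owm/pwa/0 48): {"knz":76,"owm":{"n":[66,21,99,18],"pwa":[48,5,16,0,80,92],"q":92}}
After op 11 (add /hs 6): {"hs":6,"knz":76,"owm":{"n":[66,21,99,18],"pwa":[48,5,16,0,80,92],"q":92}}
After op 12 (replace /owm/pwa/3 0): {"hs":6,"knz":76,"owm":{"n":[66,21,99,18],"pwa":[48,5,16,0,80,92],"q":92}}
After op 13 (add /owm 13): {"hs":6,"knz":76,"owm":13}
After op 14 (replace /hs 73): {"hs":73,"knz":76,"owm":13}
After op 15 (replace /hs 20): {"hs":20,"knz":76,"owm":13}
After op 16 (replace /hs 9): {"hs":9,"knz":76,"owm":13}
After op 17 (replace /knz 32): {"hs":9,"knz":32,"owm":13}
Size at the root: 3

Answer: 3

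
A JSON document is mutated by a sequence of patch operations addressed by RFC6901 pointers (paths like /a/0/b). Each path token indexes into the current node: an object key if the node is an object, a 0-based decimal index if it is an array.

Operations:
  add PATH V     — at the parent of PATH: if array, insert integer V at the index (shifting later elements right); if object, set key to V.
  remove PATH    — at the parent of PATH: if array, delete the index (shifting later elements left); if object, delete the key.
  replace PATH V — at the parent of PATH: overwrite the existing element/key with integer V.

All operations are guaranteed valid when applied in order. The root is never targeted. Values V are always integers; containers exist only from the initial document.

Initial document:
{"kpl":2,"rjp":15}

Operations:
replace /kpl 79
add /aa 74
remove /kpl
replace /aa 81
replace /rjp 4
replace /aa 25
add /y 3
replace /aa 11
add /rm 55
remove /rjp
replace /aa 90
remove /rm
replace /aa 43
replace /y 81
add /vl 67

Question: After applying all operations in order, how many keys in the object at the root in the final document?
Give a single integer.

After op 1 (replace /kpl 79): {"kpl":79,"rjp":15}
After op 2 (add /aa 74): {"aa":74,"kpl":79,"rjp":15}
After op 3 (remove /kpl): {"aa":74,"rjp":15}
After op 4 (replace /aa 81): {"aa":81,"rjp":15}
After op 5 (replace /rjp 4): {"aa":81,"rjp":4}
After op 6 (replace /aa 25): {"aa":25,"rjp":4}
After op 7 (add /y 3): {"aa":25,"rjp":4,"y":3}
After op 8 (replace /aa 11): {"aa":11,"rjp":4,"y":3}
After op 9 (add /rm 55): {"aa":11,"rjp":4,"rm":55,"y":3}
After op 10 (remove /rjp): {"aa":11,"rm":55,"y":3}
After op 11 (replace /aa 90): {"aa":90,"rm":55,"y":3}
After op 12 (remove /rm): {"aa":90,"y":3}
After op 13 (replace /aa 43): {"aa":43,"y":3}
After op 14 (replace /y 81): {"aa":43,"y":81}
After op 15 (add /vl 67): {"aa":43,"vl":67,"y":81}
Size at the root: 3

Answer: 3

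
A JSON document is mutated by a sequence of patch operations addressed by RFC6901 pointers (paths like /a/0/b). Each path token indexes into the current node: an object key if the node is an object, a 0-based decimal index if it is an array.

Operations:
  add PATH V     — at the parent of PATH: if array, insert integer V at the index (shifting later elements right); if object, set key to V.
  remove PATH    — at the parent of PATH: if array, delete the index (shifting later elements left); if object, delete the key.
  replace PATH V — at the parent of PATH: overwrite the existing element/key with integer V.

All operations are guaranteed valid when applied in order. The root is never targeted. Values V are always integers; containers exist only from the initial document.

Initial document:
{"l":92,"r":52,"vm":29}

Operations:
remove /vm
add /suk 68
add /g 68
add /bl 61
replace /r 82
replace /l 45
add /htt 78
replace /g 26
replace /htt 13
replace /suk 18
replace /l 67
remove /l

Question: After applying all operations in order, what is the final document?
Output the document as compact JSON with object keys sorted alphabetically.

After op 1 (remove /vm): {"l":92,"r":52}
After op 2 (add /suk 68): {"l":92,"r":52,"suk":68}
After op 3 (add /g 68): {"g":68,"l":92,"r":52,"suk":68}
After op 4 (add /bl 61): {"bl":61,"g":68,"l":92,"r":52,"suk":68}
After op 5 (replace /r 82): {"bl":61,"g":68,"l":92,"r":82,"suk":68}
After op 6 (replace /l 45): {"bl":61,"g":68,"l":45,"r":82,"suk":68}
After op 7 (add /htt 78): {"bl":61,"g":68,"htt":78,"l":45,"r":82,"suk":68}
After op 8 (replace /g 26): {"bl":61,"g":26,"htt":78,"l":45,"r":82,"suk":68}
After op 9 (replace /htt 13): {"bl":61,"g":26,"htt":13,"l":45,"r":82,"suk":68}
After op 10 (replace /suk 18): {"bl":61,"g":26,"htt":13,"l":45,"r":82,"suk":18}
After op 11 (replace /l 67): {"bl":61,"g":26,"htt":13,"l":67,"r":82,"suk":18}
After op 12 (remove /l): {"bl":61,"g":26,"htt":13,"r":82,"suk":18}

Answer: {"bl":61,"g":26,"htt":13,"r":82,"suk":18}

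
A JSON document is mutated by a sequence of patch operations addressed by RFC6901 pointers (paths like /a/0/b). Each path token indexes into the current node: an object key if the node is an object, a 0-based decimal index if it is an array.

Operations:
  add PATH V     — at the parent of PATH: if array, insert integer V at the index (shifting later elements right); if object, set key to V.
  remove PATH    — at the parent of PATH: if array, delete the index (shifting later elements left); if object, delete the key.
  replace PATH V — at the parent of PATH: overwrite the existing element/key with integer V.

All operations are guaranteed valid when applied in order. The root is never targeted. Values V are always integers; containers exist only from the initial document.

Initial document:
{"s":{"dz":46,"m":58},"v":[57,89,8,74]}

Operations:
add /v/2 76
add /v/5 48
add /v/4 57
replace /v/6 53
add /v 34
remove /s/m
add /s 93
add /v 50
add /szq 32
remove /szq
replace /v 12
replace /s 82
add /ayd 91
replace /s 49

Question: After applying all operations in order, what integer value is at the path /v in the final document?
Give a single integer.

After op 1 (add /v/2 76): {"s":{"dz":46,"m":58},"v":[57,89,76,8,74]}
After op 2 (add /v/5 48): {"s":{"dz":46,"m":58},"v":[57,89,76,8,74,48]}
After op 3 (add /v/4 57): {"s":{"dz":46,"m":58},"v":[57,89,76,8,57,74,48]}
After op 4 (replace /v/6 53): {"s":{"dz":46,"m":58},"v":[57,89,76,8,57,74,53]}
After op 5 (add /v 34): {"s":{"dz":46,"m":58},"v":34}
After op 6 (remove /s/m): {"s":{"dz":46},"v":34}
After op 7 (add /s 93): {"s":93,"v":34}
After op 8 (add /v 50): {"s":93,"v":50}
After op 9 (add /szq 32): {"s":93,"szq":32,"v":50}
After op 10 (remove /szq): {"s":93,"v":50}
After op 11 (replace /v 12): {"s":93,"v":12}
After op 12 (replace /s 82): {"s":82,"v":12}
After op 13 (add /ayd 91): {"ayd":91,"s":82,"v":12}
After op 14 (replace /s 49): {"ayd":91,"s":49,"v":12}
Value at /v: 12

Answer: 12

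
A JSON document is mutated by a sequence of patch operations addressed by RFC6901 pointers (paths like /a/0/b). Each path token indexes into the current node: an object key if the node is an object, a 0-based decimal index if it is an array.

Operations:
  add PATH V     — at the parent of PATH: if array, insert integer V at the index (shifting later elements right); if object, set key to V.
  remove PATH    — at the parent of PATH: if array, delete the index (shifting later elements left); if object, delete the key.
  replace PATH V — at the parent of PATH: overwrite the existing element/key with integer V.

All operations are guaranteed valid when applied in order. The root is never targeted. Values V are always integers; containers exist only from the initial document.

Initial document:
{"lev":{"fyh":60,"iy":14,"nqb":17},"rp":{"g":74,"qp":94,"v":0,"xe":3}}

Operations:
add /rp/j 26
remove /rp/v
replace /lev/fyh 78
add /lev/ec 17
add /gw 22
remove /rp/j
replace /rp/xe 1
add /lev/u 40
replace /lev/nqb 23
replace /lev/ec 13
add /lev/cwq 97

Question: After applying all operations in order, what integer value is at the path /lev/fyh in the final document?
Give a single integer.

Answer: 78

Derivation:
After op 1 (add /rp/j 26): {"lev":{"fyh":60,"iy":14,"nqb":17},"rp":{"g":74,"j":26,"qp":94,"v":0,"xe":3}}
After op 2 (remove /rp/v): {"lev":{"fyh":60,"iy":14,"nqb":17},"rp":{"g":74,"j":26,"qp":94,"xe":3}}
After op 3 (replace /lev/fyh 78): {"lev":{"fyh":78,"iy":14,"nqb":17},"rp":{"g":74,"j":26,"qp":94,"xe":3}}
After op 4 (add /lev/ec 17): {"lev":{"ec":17,"fyh":78,"iy":14,"nqb":17},"rp":{"g":74,"j":26,"qp":94,"xe":3}}
After op 5 (add /gw 22): {"gw":22,"lev":{"ec":17,"fyh":78,"iy":14,"nqb":17},"rp":{"g":74,"j":26,"qp":94,"xe":3}}
After op 6 (remove /rp/j): {"gw":22,"lev":{"ec":17,"fyh":78,"iy":14,"nqb":17},"rp":{"g":74,"qp":94,"xe":3}}
After op 7 (replace /rp/xe 1): {"gw":22,"lev":{"ec":17,"fyh":78,"iy":14,"nqb":17},"rp":{"g":74,"qp":94,"xe":1}}
After op 8 (add /lev/u 40): {"gw":22,"lev":{"ec":17,"fyh":78,"iy":14,"nqb":17,"u":40},"rp":{"g":74,"qp":94,"xe":1}}
After op 9 (replace /lev/nqb 23): {"gw":22,"lev":{"ec":17,"fyh":78,"iy":14,"nqb":23,"u":40},"rp":{"g":74,"qp":94,"xe":1}}
After op 10 (replace /lev/ec 13): {"gw":22,"lev":{"ec":13,"fyh":78,"iy":14,"nqb":23,"u":40},"rp":{"g":74,"qp":94,"xe":1}}
After op 11 (add /lev/cwq 97): {"gw":22,"lev":{"cwq":97,"ec":13,"fyh":78,"iy":14,"nqb":23,"u":40},"rp":{"g":74,"qp":94,"xe":1}}
Value at /lev/fyh: 78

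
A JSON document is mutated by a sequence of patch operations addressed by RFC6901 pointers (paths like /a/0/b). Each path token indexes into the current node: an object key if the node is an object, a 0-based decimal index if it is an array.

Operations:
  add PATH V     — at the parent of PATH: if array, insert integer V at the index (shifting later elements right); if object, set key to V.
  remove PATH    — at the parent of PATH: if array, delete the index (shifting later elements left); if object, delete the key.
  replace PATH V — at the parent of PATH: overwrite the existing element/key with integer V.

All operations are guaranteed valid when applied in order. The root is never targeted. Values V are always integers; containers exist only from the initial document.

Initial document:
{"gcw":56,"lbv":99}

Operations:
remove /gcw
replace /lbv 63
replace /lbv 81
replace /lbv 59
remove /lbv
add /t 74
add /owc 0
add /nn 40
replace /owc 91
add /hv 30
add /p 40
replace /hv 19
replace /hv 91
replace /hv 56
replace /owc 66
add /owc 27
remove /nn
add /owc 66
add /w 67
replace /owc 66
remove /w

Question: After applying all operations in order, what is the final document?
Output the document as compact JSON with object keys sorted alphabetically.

Answer: {"hv":56,"owc":66,"p":40,"t":74}

Derivation:
After op 1 (remove /gcw): {"lbv":99}
After op 2 (replace /lbv 63): {"lbv":63}
After op 3 (replace /lbv 81): {"lbv":81}
After op 4 (replace /lbv 59): {"lbv":59}
After op 5 (remove /lbv): {}
After op 6 (add /t 74): {"t":74}
After op 7 (add /owc 0): {"owc":0,"t":74}
After op 8 (add /nn 40): {"nn":40,"owc":0,"t":74}
After op 9 (replace /owc 91): {"nn":40,"owc":91,"t":74}
After op 10 (add /hv 30): {"hv":30,"nn":40,"owc":91,"t":74}
After op 11 (add /p 40): {"hv":30,"nn":40,"owc":91,"p":40,"t":74}
After op 12 (replace /hv 19): {"hv":19,"nn":40,"owc":91,"p":40,"t":74}
After op 13 (replace /hv 91): {"hv":91,"nn":40,"owc":91,"p":40,"t":74}
After op 14 (replace /hv 56): {"hv":56,"nn":40,"owc":91,"p":40,"t":74}
After op 15 (replace /owc 66): {"hv":56,"nn":40,"owc":66,"p":40,"t":74}
After op 16 (add /owc 27): {"hv":56,"nn":40,"owc":27,"p":40,"t":74}
After op 17 (remove /nn): {"hv":56,"owc":27,"p":40,"t":74}
After op 18 (add /owc 66): {"hv":56,"owc":66,"p":40,"t":74}
After op 19 (add /w 67): {"hv":56,"owc":66,"p":40,"t":74,"w":67}
After op 20 (replace /owc 66): {"hv":56,"owc":66,"p":40,"t":74,"w":67}
After op 21 (remove /w): {"hv":56,"owc":66,"p":40,"t":74}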